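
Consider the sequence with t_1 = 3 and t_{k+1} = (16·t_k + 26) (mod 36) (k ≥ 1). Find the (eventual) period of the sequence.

9

Listing terms: t_1 = 3; t_2 = 2; t_3 = 22; t_4 = 18; t_5 = 26; t_6 = 10; t_7 = 6; t_8 = 14; t_9 = 34; t_{10} = 30; t_{11} = 2.
Since t_{11} = t_2 = 2, the sequence is eventually periodic: after a pre-period of length 1 it cycles with period 9.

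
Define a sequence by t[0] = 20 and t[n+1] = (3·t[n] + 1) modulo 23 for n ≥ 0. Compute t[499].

We have t[0] = 20,  t[1] = 15,  t[2] = 0,  t[3] = 1,  t[4] = 4,  t[5] = 13,  t[6] = 17,  t[7] = 6,  t[8] = 19,  t[9] = 12,  t[10] = 14,  t[11] = 20.
The sequence repeats with period 11.
(499 - 0) mod 11 = 4, so t[499] = t[4] = 4.

4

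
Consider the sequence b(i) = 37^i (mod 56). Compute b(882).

1

b(1) = 37; b(2) = 25; b(3) = 29; b(4) = 9; b(5) = 53; b(6) = 1; b(7) = 37.
Since b(7) = b(1) = 37, the sequence is periodic with period 6.
(882 - 1) mod 6 = 5, so b(882) = b(6) = 1.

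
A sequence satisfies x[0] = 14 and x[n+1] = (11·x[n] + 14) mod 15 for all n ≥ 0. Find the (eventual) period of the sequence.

10

We have x[0] = 14,  x[1] = 3,  x[2] = 2,  x[3] = 6,  x[4] = 5,  x[5] = 9,  x[6] = 8,  x[7] = 12,  x[8] = 11,  x[9] = 0,  x[10] = 14.
The sequence repeats with period 10.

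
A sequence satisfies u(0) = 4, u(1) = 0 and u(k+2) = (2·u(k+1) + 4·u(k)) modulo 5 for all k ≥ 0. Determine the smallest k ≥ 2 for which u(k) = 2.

3

u(0) = 4, u(1) = 0, u(2) = 1, u(3) = 2, u(4) = 3, u(5) = 4, u(6) = 0.
Since (u(5), u(6)) = (u(0), u(1)) = (4, 0) (two consecutive terms determine the rest), the sequence is periodic with period 5.
The value 2 first appears (with k ≥ 2) at u(3).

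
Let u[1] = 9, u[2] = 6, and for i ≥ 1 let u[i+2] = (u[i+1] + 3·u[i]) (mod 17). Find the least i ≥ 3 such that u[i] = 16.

3

Computing terms: u[1] = 9; u[2] = 6; u[3] = 16; u[4] = 0; u[5] = 14; u[6] = 14; u[7] = 5; u[8] = 13; u[9] = 11; u[10] = 16; u[11] = 15; u[12] = 12; u[13] = 6; u[14] = 8; u[15] = 9; u[16] = 16; u[17] = 9; u[18] = 6.
Since (u[17], u[18]) = (u[1], u[2]) = (9, 6) (two consecutive terms determine the rest), the sequence is periodic with period 16.
The value 16 first appears (with i ≥ 3) at u[3].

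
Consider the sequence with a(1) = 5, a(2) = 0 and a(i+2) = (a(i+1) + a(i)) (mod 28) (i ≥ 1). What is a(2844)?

23

We have a(1) = 5, a(2) = 0, a(3) = 5, a(4) = 5, a(5) = 10, a(6) = 15, a(7) = 25, a(8) = 12, a(9) = 9, a(10) = 21, a(11) = 2, a(12) = 23, a(13) = 25, a(14) = 20, a(15) = 17, a(16) = 9, a(17) = 26, a(18) = 7, a(19) = 5, a(20) = 12, a(21) = 17, a(22) = 1, a(23) = 18, a(24) = 19, a(25) = 9, a(26) = 0, a(27) = 9, a(28) = 9, a(29) = 18, a(30) = 27, a(31) = 17, a(32) = 16, a(33) = 5, a(34) = 21, a(35) = 26, a(36) = 19, a(37) = 17, a(38) = 8, a(39) = 25, a(40) = 5, a(41) = 2, a(42) = 7, a(43) = 9, a(44) = 16, a(45) = 25, a(46) = 13, a(47) = 10, a(48) = 23, a(49) = 5, a(50) = 0.
Since (a(49), a(50)) = (a(1), a(2)) = (5, 0) (two consecutive terms determine the rest), the sequence is periodic with period 48.
(2844 - 1) mod 48 = 11, so a(2844) = a(12) = 23.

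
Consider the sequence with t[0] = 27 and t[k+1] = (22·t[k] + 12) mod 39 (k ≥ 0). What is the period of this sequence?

3

t[0] = 27; t[1] = 21; t[2] = 6; t[3] = 27.
The sequence repeats with period 3.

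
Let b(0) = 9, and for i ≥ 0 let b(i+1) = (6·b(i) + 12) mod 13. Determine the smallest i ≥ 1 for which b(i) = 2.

Listing terms: b(0) = 9; b(1) = 1; b(2) = 5; b(3) = 3; b(4) = 4; b(5) = 10; b(6) = 7; b(7) = 2; b(8) = 11; b(9) = 0; b(10) = 12; b(11) = 6; b(12) = 9.
Since b(12) = b(0) = 9, the sequence is periodic with period 12.
The value 2 first appears (with i ≥ 1) at b(7).

7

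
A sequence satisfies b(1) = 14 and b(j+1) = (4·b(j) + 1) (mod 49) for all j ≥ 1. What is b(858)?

We have b(1) = 14,  b(2) = 8,  b(3) = 33,  b(4) = 35,  b(5) = 43,  b(6) = 26,  b(7) = 7,  b(8) = 29,  b(9) = 19,  b(10) = 28,  b(11) = 15,  b(12) = 12,  b(13) = 0,  b(14) = 1,  b(15) = 5,  b(16) = 21,  b(17) = 36,  b(18) = 47,  b(19) = 42,  b(20) = 22,  b(21) = 40,  b(22) = 14.
The sequence repeats with period 21.
So b(858) = b(1 + ((858-1) mod 21)) = b(18) = 47.

47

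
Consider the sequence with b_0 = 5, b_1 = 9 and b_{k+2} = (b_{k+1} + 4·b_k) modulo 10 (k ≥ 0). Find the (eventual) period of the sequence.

We have b_0 = 5; b_1 = 9; b_2 = 9; b_3 = 5; b_4 = 1; b_5 = 1; b_6 = 5; b_7 = 9.
Since (b_6, b_7) = (b_0, b_1) = (5, 9) (two consecutive terms determine the rest), the sequence is periodic with period 6.

6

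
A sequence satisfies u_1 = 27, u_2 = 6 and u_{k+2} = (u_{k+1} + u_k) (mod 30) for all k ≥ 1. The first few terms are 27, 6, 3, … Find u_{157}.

We have u_1 = 27,  u_2 = 6,  u_3 = 3,  u_4 = 9,  u_5 = 12,  u_6 = 21,  u_7 = 3,  u_8 = 24,  u_9 = 27,  u_{10} = 21,  u_{11} = 18,  u_{12} = 9,  u_{13} = 27,  u_{14} = 6.
The sequence repeats with period 12.
(157 - 1) mod 12 = 0, so u_{157} = u_1 = 27.

27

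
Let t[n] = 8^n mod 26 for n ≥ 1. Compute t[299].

We have t[1] = 8; t[2] = 12; t[3] = 18; t[4] = 14; t[5] = 8.
The sequence repeats with period 4.
(299 - 1) mod 4 = 2, so t[299] = t[3] = 18.

18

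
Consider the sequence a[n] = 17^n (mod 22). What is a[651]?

17

Listing terms: a[0] = 1, a[1] = 17, a[2] = 3, a[3] = 7, a[4] = 9, a[5] = 21, a[6] = 5, a[7] = 19, a[8] = 15, a[9] = 13, a[10] = 1.
Since a[10] = a[0] = 1, the sequence is periodic with period 10.
(651 - 0) mod 10 = 1, so a[651] = a[1] = 17.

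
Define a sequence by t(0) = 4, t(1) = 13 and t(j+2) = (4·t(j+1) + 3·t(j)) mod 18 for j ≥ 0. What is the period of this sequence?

6

We have t(0) = 4,  t(1) = 13,  t(2) = 10,  t(3) = 7,  t(4) = 4,  t(5) = 1,  t(6) = 16,  t(7) = 13,  t(8) = 10.
Since (t(7), t(8)) = (t(1), t(2)) = (13, 10) (two consecutive terms determine the rest), the sequence is eventually periodic: after a pre-period of length 1 it cycles with period 6.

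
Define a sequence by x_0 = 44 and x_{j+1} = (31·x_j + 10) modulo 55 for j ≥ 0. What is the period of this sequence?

x_0 = 44; x_1 = 54; x_2 = 34; x_3 = 19; x_4 = 49; x_5 = 44.
Since x_5 = x_0 = 44, the sequence is periodic with period 5.

5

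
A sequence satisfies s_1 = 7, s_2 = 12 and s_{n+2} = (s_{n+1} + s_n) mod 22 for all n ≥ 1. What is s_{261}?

7

Listing terms: s_1 = 7, s_2 = 12, s_3 = 19, s_4 = 9, s_5 = 6, s_6 = 15, s_7 = 21, s_8 = 14, s_9 = 13, s_{10} = 5, s_{11} = 18, s_{12} = 1, s_{13} = 19, s_{14} = 20, s_{15} = 17, s_{16} = 15, s_{17} = 10, s_{18} = 3, s_{19} = 13, s_{20} = 16, s_{21} = 7, s_{22} = 1, s_{23} = 8, s_{24} = 9, s_{25} = 17, s_{26} = 4, s_{27} = 21, s_{28} = 3, s_{29} = 2, s_{30} = 5, s_{31} = 7, s_{32} = 12.
The sequence repeats with period 30.
So s_{261} = s_{1 + ((261-1) mod 30)} = s_{21} = 7.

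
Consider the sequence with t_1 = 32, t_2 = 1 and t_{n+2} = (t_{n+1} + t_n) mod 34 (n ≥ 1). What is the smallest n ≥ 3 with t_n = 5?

17

Listing terms: t_1 = 32; t_2 = 1; t_3 = 33; t_4 = 0; t_5 = 33; t_6 = 33; t_7 = 32; t_8 = 31; t_9 = 29; t_{10} = 26; t_{11} = 21; t_{12} = 13; t_{13} = 0; t_{14} = 13; t_{15} = 13; t_{16} = 26; t_{17} = 5; t_{18} = 31; t_{19} = 2; t_{20} = 33; t_{21} = 1; t_{22} = 0; t_{23} = 1; t_{24} = 1; t_{25} = 2; t_{26} = 3; t_{27} = 5; t_{28} = 8; t_{29} = 13; t_{30} = 21; t_{31} = 0; t_{32} = 21; t_{33} = 21; t_{34} = 8; t_{35} = 29; t_{36} = 3; t_{37} = 32; t_{38} = 1.
Since (t_{37}, t_{38}) = (t_1, t_2) = (32, 1) (two consecutive terms determine the rest), the sequence is periodic with period 36.
The value 5 first appears (with n ≥ 3) at t_{17}.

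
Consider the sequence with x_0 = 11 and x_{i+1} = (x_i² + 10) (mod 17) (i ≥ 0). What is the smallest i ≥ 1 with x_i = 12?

We have x_0 = 11, x_1 = 12, x_2 = 1, x_3 = 11.
The sequence repeats with period 3.
The value 12 first appears (with i ≥ 1) at x_1.

1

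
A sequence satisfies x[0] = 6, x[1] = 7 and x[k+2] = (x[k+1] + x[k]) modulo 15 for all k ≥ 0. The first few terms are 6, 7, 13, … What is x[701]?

2

We have x[0] = 6; x[1] = 7; x[2] = 13; x[3] = 5; x[4] = 3; x[5] = 8; x[6] = 11; x[7] = 4; x[8] = 0; x[9] = 4; x[10] = 4; x[11] = 8; x[12] = 12; x[13] = 5; x[14] = 2; x[15] = 7; x[16] = 9; x[17] = 1; x[18] = 10; x[19] = 11; x[20] = 6; x[21] = 2; x[22] = 8; x[23] = 10; x[24] = 3; x[25] = 13; x[26] = 1; x[27] = 14; x[28] = 0; x[29] = 14; x[30] = 14; x[31] = 13; x[32] = 12; x[33] = 10; x[34] = 7; x[35] = 2; x[36] = 9; x[37] = 11; x[38] = 5; x[39] = 1; x[40] = 6; x[41] = 7.
The sequence repeats with period 40.
So x[701] = x[0 + ((701-0) mod 40)] = x[21] = 2.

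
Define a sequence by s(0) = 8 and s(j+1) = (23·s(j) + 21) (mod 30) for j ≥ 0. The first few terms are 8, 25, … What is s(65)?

s(0) = 8,  s(1) = 25,  s(2) = 26,  s(3) = 19,  s(4) = 8.
The sequence repeats with period 4.
So s(65) = s(0 + ((65-0) mod 4)) = s(1) = 25.

25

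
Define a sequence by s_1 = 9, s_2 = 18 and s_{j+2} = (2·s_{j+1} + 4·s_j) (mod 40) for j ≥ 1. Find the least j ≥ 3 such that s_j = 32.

Computing terms: s_1 = 9, s_2 = 18, s_3 = 32, s_4 = 16, s_5 = 0, s_6 = 24, s_7 = 8, s_8 = 32, s_9 = 16.
Since (s_8, s_9) = (s_3, s_4) = (32, 16) (two consecutive terms determine the rest), the sequence is eventually periodic: after a pre-period of length 2 it cycles with period 5.
The value 32 first appears (with j ≥ 3) at s_3.

3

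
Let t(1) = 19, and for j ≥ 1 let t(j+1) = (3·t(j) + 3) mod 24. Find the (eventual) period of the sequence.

t(1) = 19,  t(2) = 12,  t(3) = 15,  t(4) = 0,  t(5) = 3,  t(6) = 12.
Since t(6) = t(2) = 12, the sequence is eventually periodic: after a pre-period of length 1 it cycles with period 4.

4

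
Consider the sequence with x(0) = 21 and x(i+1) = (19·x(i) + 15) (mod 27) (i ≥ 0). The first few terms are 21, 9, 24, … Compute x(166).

x(0) = 21, x(1) = 9, x(2) = 24, x(3) = 12, x(4) = 0, x(5) = 15, x(6) = 3, x(7) = 18, x(8) = 6, x(9) = 21.
The sequence repeats with period 9.
So x(166) = x(0 + ((166-0) mod 9)) = x(4) = 0.

0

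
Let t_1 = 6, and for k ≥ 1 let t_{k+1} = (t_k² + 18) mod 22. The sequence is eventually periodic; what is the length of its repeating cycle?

Listing terms: t_1 = 6; t_2 = 10; t_3 = 8; t_4 = 16; t_5 = 10.
Since t_5 = t_2 = 10, the sequence is eventually periodic: after a pre-period of length 1 it cycles with period 3.

3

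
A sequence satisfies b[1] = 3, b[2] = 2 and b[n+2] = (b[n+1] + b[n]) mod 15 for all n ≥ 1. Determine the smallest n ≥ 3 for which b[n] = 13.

12

We have b[1] = 3,  b[2] = 2,  b[3] = 5,  b[4] = 7,  b[5] = 12,  b[6] = 4,  b[7] = 1,  b[8] = 5,  b[9] = 6,  b[10] = 11,  b[11] = 2,  b[12] = 13,  b[13] = 0,  b[14] = 13,  b[15] = 13,  b[16] = 11,  b[17] = 9,  b[18] = 5,  b[19] = 14,  b[20] = 4,  b[21] = 3,  b[22] = 7,  b[23] = 10,  b[24] = 2,  b[25] = 12,  b[26] = 14,  b[27] = 11,  b[28] = 10,  b[29] = 6,  b[30] = 1,  b[31] = 7,  b[32] = 8,  b[33] = 0,  b[34] = 8,  b[35] = 8,  b[36] = 1,  b[37] = 9,  b[38] = 10,  b[39] = 4,  b[40] = 14,  b[41] = 3,  b[42] = 2.
Since (b[41], b[42]) = (b[1], b[2]) = (3, 2) (two consecutive terms determine the rest), the sequence is periodic with period 40.
The value 13 first appears (with n ≥ 3) at b[12].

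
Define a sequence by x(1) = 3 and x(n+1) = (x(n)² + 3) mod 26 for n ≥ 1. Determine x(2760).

Listing terms: x(1) = 3,  x(2) = 12,  x(3) = 17,  x(4) = 6,  x(5) = 13,  x(6) = 16,  x(7) = 25,  x(8) = 4,  x(9) = 19,  x(10) = 0,  x(11) = 3.
The sequence repeats with period 10.
So x(2760) = x(1 + ((2760-1) mod 10)) = x(10) = 0.

0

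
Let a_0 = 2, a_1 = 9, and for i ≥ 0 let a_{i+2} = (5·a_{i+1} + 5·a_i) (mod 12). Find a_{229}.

9

We have a_0 = 2,  a_1 = 9,  a_2 = 7,  a_3 = 8,  a_4 = 3,  a_5 = 7,  a_6 = 2,  a_7 = 9.
The sequence repeats with period 6.
(229 - 0) mod 6 = 1, so a_{229} = a_1 = 9.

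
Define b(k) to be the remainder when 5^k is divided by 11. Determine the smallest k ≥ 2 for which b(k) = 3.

2

b(1) = 5; b(2) = 3; b(3) = 4; b(4) = 9; b(5) = 1; b(6) = 5.
Since b(6) = b(1) = 5, the sequence is periodic with period 5.
The value 3 first appears (with k ≥ 2) at b(2).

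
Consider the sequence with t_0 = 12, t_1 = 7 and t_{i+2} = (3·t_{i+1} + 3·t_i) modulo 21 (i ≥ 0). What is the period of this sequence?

42

Computing terms: t_0 = 12, t_1 = 7, t_2 = 15, t_3 = 3, t_4 = 12, t_5 = 3, t_6 = 3, t_7 = 18, t_8 = 0, t_9 = 12, t_{10} = 15, t_{11} = 18, t_{12} = 15, t_{13} = 15, t_{14} = 6, t_{15} = 0, t_{16} = 18, t_{17} = 12, t_{18} = 6, t_{19} = 12, t_{20} = 12, t_{21} = 9, t_{22} = 0, t_{23} = 6, t_{24} = 18, t_{25} = 9, t_{26} = 18, t_{27} = 18, t_{28} = 3, t_{29} = 0, t_{30} = 9, t_{31} = 6, t_{32} = 3, t_{33} = 6, t_{34} = 6, t_{35} = 15, t_{36} = 0, t_{37} = 3, t_{38} = 9, t_{39} = 15, t_{40} = 9, t_{41} = 9, t_{42} = 12, t_{43} = 0, t_{44} = 15, t_{45} = 3.
Since (t_{44}, t_{45}) = (t_2, t_3) = (15, 3) (two consecutive terms determine the rest), the sequence is eventually periodic: after a pre-period of length 2 it cycles with period 42.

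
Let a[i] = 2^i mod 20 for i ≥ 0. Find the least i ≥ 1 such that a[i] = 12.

Listing terms: a[0] = 1; a[1] = 2; a[2] = 4; a[3] = 8; a[4] = 16; a[5] = 12; a[6] = 4.
Since a[6] = a[2] = 4, the sequence is eventually periodic: after a pre-period of length 2 it cycles with period 4.
The value 12 first appears (with i ≥ 1) at a[5].

5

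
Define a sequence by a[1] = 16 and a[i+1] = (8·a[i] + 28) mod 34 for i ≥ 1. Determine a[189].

Listing terms: a[1] = 16; a[2] = 20; a[3] = 18; a[4] = 2; a[5] = 10; a[6] = 6; a[7] = 8; a[8] = 24; a[9] = 16.
Since a[9] = a[1] = 16, the sequence is periodic with period 8.
So a[189] = a[1 + ((189-1) mod 8)] = a[5] = 10.

10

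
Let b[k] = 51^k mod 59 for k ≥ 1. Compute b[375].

Listing terms: b[1] = 51,  b[2] = 5,  b[3] = 19,  b[4] = 25,  b[5] = 36,  b[6] = 7,  b[7] = 3,  b[8] = 35,  b[9] = 15,  b[10] = 57,  b[11] = 16,  b[12] = 49,  b[13] = 21,  b[14] = 9,  b[15] = 46,  b[16] = 45,  b[17] = 53,  b[18] = 48,  b[19] = 29,  b[20] = 4,  b[21] = 27,  b[22] = 20,  b[23] = 17,  b[24] = 41,  b[25] = 26,  b[26] = 28,  b[27] = 12,  b[28] = 22,  b[29] = 1,  b[30] = 51.
The sequence repeats with period 29.
So b[375] = b[1 + ((375-1) mod 29)] = b[27] = 12.

12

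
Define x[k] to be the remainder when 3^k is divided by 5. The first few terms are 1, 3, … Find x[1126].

4

Computing terms: x[0] = 1, x[1] = 3, x[2] = 4, x[3] = 2, x[4] = 1.
Since x[4] = x[0] = 1, the sequence is periodic with period 4.
(1126 - 0) mod 4 = 2, so x[1126] = x[2] = 4.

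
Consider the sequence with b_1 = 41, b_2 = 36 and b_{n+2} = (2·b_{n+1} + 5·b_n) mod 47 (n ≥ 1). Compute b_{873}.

10

b_1 = 41,  b_2 = 36,  b_3 = 42,  b_4 = 29,  b_5 = 33,  b_6 = 23,  b_7 = 23,  b_8 = 20,  b_9 = 14,  b_{10} = 34,  b_{11} = 44,  b_{12} = 23,  b_{13} = 31,  b_{14} = 36,  b_{15} = 39,  b_{16} = 23,  b_{17} = 6,  b_{18} = 33,  b_{19} = 2,  b_{20} = 28,  b_{21} = 19,  b_{22} = 37,  b_{23} = 28,  b_{24} = 6,  b_{25} = 11,  b_{26} = 5,  b_{27} = 18,  b_{28} = 14,  b_{29} = 24,  b_{30} = 24,  b_{31} = 27,  b_{32} = 33,  b_{33} = 13,  b_{34} = 3,  b_{35} = 24,  b_{36} = 16,  b_{37} = 11,  b_{38} = 8,  b_{39} = 24,  b_{40} = 41,  b_{41} = 14,  b_{42} = 45,  b_{43} = 19,  b_{44} = 28,  b_{45} = 10,  b_{46} = 19,  b_{47} = 41,  b_{48} = 36.
The sequence repeats with period 46.
(873 - 1) mod 46 = 44, so b_{873} = b_{45} = 10.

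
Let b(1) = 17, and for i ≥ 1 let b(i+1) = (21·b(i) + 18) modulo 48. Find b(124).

We have b(1) = 17, b(2) = 39, b(3) = 21, b(4) = 27, b(5) = 9, b(6) = 15, b(7) = 45, b(8) = 3, b(9) = 33, b(10) = 39.
Since b(10) = b(2) = 39, the sequence is eventually periodic: after a pre-period of length 1 it cycles with period 8.
For i ≥ 2, b(i) depends only on (i - 2) mod 8. (124 - 2) mod 8 = 2, so b(124) = b(4) = 27.

27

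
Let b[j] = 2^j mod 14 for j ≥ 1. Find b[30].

8

Computing terms: b[1] = 2, b[2] = 4, b[3] = 8, b[4] = 2.
The sequence repeats with period 3.
(30 - 1) mod 3 = 2, so b[30] = b[3] = 8.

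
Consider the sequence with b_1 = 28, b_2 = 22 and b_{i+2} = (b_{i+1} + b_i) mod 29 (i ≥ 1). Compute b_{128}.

Listing terms: b_1 = 28,  b_2 = 22,  b_3 = 21,  b_4 = 14,  b_5 = 6,  b_6 = 20,  b_7 = 26,  b_8 = 17,  b_9 = 14,  b_{10} = 2,  b_{11} = 16,  b_{12} = 18,  b_{13} = 5,  b_{14} = 23,  b_{15} = 28,  b_{16} = 22.
The sequence repeats with period 14.
(128 - 1) mod 14 = 1, so b_{128} = b_2 = 22.

22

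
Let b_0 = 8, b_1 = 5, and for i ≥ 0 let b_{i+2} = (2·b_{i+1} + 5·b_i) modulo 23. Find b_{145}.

Listing terms: b_0 = 8, b_1 = 5, b_2 = 4, b_3 = 10, b_4 = 17, b_5 = 15, b_6 = 0, b_7 = 6, b_8 = 12, b_9 = 8, b_{10} = 7, b_{11} = 8, b_{12} = 5.
The sequence repeats with period 11.
So b_{145} = b_{0 + ((145-0) mod 11)} = b_2 = 4.

4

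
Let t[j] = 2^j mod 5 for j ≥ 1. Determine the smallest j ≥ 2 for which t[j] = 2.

We have t[1] = 2,  t[2] = 4,  t[3] = 3,  t[4] = 1,  t[5] = 2.
Since t[5] = t[1] = 2, the sequence is periodic with period 4.
The value 2 next appears (with j ≥ 2) at t[5].

5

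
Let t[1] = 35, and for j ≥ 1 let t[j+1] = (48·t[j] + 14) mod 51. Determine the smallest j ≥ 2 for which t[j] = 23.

9

Computing terms: t[1] = 35, t[2] = 11, t[3] = 32, t[4] = 20, t[5] = 5, t[6] = 50, t[7] = 17, t[8] = 14, t[9] = 23, t[10] = 47, t[11] = 26, t[12] = 38, t[13] = 2, t[14] = 8, t[15] = 41, t[16] = 44, t[17] = 35.
The sequence repeats with period 16.
The value 23 first appears (with j ≥ 2) at t[9].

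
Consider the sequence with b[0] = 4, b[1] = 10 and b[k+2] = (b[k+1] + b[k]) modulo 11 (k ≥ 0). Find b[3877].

8

We have b[0] = 4,  b[1] = 10,  b[2] = 3,  b[3] = 2,  b[4] = 5,  b[5] = 7,  b[6] = 1,  b[7] = 8,  b[8] = 9,  b[9] = 6,  b[10] = 4,  b[11] = 10.
The sequence repeats with period 10.
So b[3877] = b[0 + ((3877-0) mod 10)] = b[7] = 8.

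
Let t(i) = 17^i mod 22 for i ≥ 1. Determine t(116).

Computing terms: t(1) = 17; t(2) = 3; t(3) = 7; t(4) = 9; t(5) = 21; t(6) = 5; t(7) = 19; t(8) = 15; t(9) = 13; t(10) = 1; t(11) = 17.
The sequence repeats with period 10.
So t(116) = t(1 + ((116-1) mod 10)) = t(6) = 5.

5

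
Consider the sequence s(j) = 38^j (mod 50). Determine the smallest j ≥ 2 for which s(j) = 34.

We have s(1) = 38; s(2) = 44; s(3) = 22; s(4) = 36; s(5) = 18; s(6) = 34; s(7) = 42; s(8) = 46; s(9) = 48; s(10) = 24; s(11) = 12; s(12) = 6; s(13) = 28; s(14) = 14; s(15) = 32; s(16) = 16; s(17) = 8; s(18) = 4; s(19) = 2; s(20) = 26; s(21) = 38.
Since s(21) = s(1) = 38, the sequence is periodic with period 20.
The value 34 first appears (with j ≥ 2) at s(6).

6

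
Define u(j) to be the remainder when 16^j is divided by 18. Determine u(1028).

4

Listing terms: u(1) = 16, u(2) = 4, u(3) = 10, u(4) = 16.
Since u(4) = u(1) = 16, the sequence is periodic with period 3.
So u(1028) = u(1 + ((1028-1) mod 3)) = u(2) = 4.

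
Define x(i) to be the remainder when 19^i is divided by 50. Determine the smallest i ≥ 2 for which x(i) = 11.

Computing terms: x(1) = 19; x(2) = 11; x(3) = 9; x(4) = 21; x(5) = 49; x(6) = 31; x(7) = 39; x(8) = 41; x(9) = 29; x(10) = 1; x(11) = 19.
The sequence repeats with period 10.
The value 11 first appears (with i ≥ 2) at x(2).

2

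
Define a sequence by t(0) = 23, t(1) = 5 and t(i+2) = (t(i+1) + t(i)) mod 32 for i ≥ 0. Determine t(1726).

Listing terms: t(0) = 23, t(1) = 5, t(2) = 28, t(3) = 1, t(4) = 29, t(5) = 30, t(6) = 27, t(7) = 25, t(8) = 20, t(9) = 13, t(10) = 1, t(11) = 14, t(12) = 15, t(13) = 29, t(14) = 12, t(15) = 9, t(16) = 21, t(17) = 30, t(18) = 19, t(19) = 17, t(20) = 4, t(21) = 21, t(22) = 25, t(23) = 14, t(24) = 7, t(25) = 21, t(26) = 28, t(27) = 17, t(28) = 13, t(29) = 30, t(30) = 11, t(31) = 9, t(32) = 20, t(33) = 29, t(34) = 17, t(35) = 14, t(36) = 31, t(37) = 13, t(38) = 12, t(39) = 25, t(40) = 5, t(41) = 30, t(42) = 3, t(43) = 1, t(44) = 4, t(45) = 5, t(46) = 9, t(47) = 14, t(48) = 23, t(49) = 5.
Since (t(48), t(49)) = (t(0), t(1)) = (23, 5) (two consecutive terms determine the rest), the sequence is periodic with period 48.
(1726 - 0) mod 48 = 46, so t(1726) = t(46) = 9.

9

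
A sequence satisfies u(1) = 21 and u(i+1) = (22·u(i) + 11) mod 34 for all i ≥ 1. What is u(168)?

1

Listing terms: u(1) = 21,  u(2) = 31,  u(3) = 13,  u(4) = 25,  u(5) = 17,  u(6) = 11,  u(7) = 15,  u(8) = 1,  u(9) = 33,  u(10) = 23,  u(11) = 7,  u(12) = 29,  u(13) = 3,  u(14) = 9,  u(15) = 5,  u(16) = 19,  u(17) = 21.
Since u(17) = u(1) = 21, the sequence is periodic with period 16.
(168 - 1) mod 16 = 7, so u(168) = u(8) = 1.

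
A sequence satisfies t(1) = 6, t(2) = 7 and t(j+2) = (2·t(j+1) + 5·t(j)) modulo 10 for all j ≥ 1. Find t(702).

7

Listing terms: t(1) = 6,  t(2) = 7,  t(3) = 4,  t(4) = 3,  t(5) = 6,  t(6) = 7.
Since (t(5), t(6)) = (t(1), t(2)) = (6, 7) (two consecutive terms determine the rest), the sequence is periodic with period 4.
So t(702) = t(1 + ((702-1) mod 4)) = t(2) = 7.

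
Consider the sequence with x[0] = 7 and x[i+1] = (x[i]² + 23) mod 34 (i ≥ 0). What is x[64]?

x[0] = 7; x[1] = 4; x[2] = 5; x[3] = 14; x[4] = 15; x[5] = 10; x[6] = 21; x[7] = 22; x[8] = 31; x[9] = 32; x[10] = 27; x[11] = 4.
Since x[11] = x[1] = 4, the sequence is eventually periodic: after a pre-period of length 1 it cycles with period 10.
For i ≥ 1, x[i] depends only on (i - 1) mod 10. (64 - 1) mod 10 = 3, so x[64] = x[4] = 15.

15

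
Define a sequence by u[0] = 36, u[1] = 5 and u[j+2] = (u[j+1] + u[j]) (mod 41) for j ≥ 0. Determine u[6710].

Listing terms: u[0] = 36,  u[1] = 5,  u[2] = 0,  u[3] = 5,  u[4] = 5,  u[5] = 10,  u[6] = 15,  u[7] = 25,  u[8] = 40,  u[9] = 24,  u[10] = 23,  u[11] = 6,  u[12] = 29,  u[13] = 35,  u[14] = 23,  u[15] = 17,  u[16] = 40,  u[17] = 16,  u[18] = 15,  u[19] = 31,  u[20] = 5,  u[21] = 36,  u[22] = 0,  u[23] = 36,  u[24] = 36,  u[25] = 31,  u[26] = 26,  u[27] = 16,  u[28] = 1,  u[29] = 17,  u[30] = 18,  u[31] = 35,  u[32] = 12,  u[33] = 6,  u[34] = 18,  u[35] = 24,  u[36] = 1,  u[37] = 25,  u[38] = 26,  u[39] = 10,  u[40] = 36,  u[41] = 5.
The sequence repeats with period 40.
So u[6710] = u[0 + ((6710-0) mod 40)] = u[30] = 18.

18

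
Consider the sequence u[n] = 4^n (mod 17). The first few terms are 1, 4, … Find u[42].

16

We have u[0] = 1,  u[1] = 4,  u[2] = 16,  u[3] = 13,  u[4] = 1.
The sequence repeats with period 4.
So u[42] = u[0 + ((42-0) mod 4)] = u[2] = 16.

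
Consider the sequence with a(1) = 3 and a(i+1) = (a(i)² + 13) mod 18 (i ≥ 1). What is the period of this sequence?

6

We have a(1) = 3,  a(2) = 4,  a(3) = 11,  a(4) = 8,  a(5) = 5,  a(6) = 2,  a(7) = 17,  a(8) = 14,  a(9) = 11.
Since a(9) = a(3) = 11, the sequence is eventually periodic: after a pre-period of length 2 it cycles with period 6.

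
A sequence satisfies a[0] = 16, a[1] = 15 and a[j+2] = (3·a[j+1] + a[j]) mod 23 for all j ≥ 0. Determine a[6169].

12

a[0] = 16,  a[1] = 15,  a[2] = 15,  a[3] = 14,  a[4] = 11,  a[5] = 1,  a[6] = 14,  a[7] = 20,  a[8] = 5,  a[9] = 12,  a[10] = 18,  a[11] = 20,  a[12] = 9,  a[13] = 1,  a[14] = 12,  a[15] = 14,  a[16] = 8,  a[17] = 15,  a[18] = 7,  a[19] = 13,  a[20] = 0,  a[21] = 13,  a[22] = 16,  a[23] = 15.
Since (a[22], a[23]) = (a[0], a[1]) = (16, 15) (two consecutive terms determine the rest), the sequence is periodic with period 22.
So a[6169] = a[0 + ((6169-0) mod 22)] = a[9] = 12.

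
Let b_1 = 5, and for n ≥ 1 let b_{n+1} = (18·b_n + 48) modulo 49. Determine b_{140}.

40

Computing terms: b_1 = 5, b_2 = 40, b_3 = 33, b_4 = 5.
Since b_4 = b_1 = 5, the sequence is periodic with period 3.
(140 - 1) mod 3 = 1, so b_{140} = b_2 = 40.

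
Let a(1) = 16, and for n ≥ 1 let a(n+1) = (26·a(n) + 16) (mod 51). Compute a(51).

28

Computing terms: a(1) = 16; a(2) = 24; a(3) = 28; a(4) = 30; a(5) = 31; a(6) = 6; a(7) = 19; a(8) = 0; a(9) = 16.
Since a(9) = a(1) = 16, the sequence is periodic with period 8.
(51 - 1) mod 8 = 2, so a(51) = a(3) = 28.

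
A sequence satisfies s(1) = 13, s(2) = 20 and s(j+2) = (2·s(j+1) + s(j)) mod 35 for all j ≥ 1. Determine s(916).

21

Listing terms: s(1) = 13, s(2) = 20, s(3) = 18, s(4) = 21, s(5) = 25, s(6) = 1, s(7) = 27, s(8) = 20, s(9) = 32, s(10) = 14, s(11) = 25, s(12) = 29, s(13) = 13, s(14) = 20.
Since (s(13), s(14)) = (s(1), s(2)) = (13, 20) (two consecutive terms determine the rest), the sequence is periodic with period 12.
(916 - 1) mod 12 = 3, so s(916) = s(4) = 21.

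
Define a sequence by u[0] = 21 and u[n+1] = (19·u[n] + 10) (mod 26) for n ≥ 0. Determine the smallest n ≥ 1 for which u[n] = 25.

10

Listing terms: u[0] = 21, u[1] = 19, u[2] = 7, u[3] = 13, u[4] = 23, u[5] = 5, u[6] = 1, u[7] = 3, u[8] = 15, u[9] = 9, u[10] = 25, u[11] = 17, u[12] = 21.
Since u[12] = u[0] = 21, the sequence is periodic with period 12.
The value 25 first appears (with n ≥ 1) at u[10].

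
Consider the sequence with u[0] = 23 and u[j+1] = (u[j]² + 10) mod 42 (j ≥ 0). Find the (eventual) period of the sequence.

We have u[0] = 23; u[1] = 35; u[2] = 17; u[3] = 5; u[4] = 35.
Since u[4] = u[1] = 35, the sequence is eventually periodic: after a pre-period of length 1 it cycles with period 3.

3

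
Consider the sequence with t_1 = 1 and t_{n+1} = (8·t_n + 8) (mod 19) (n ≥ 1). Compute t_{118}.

Listing terms: t_1 = 1; t_2 = 16; t_3 = 3; t_4 = 13; t_5 = 17; t_6 = 11; t_7 = 1.
Since t_7 = t_1 = 1, the sequence is periodic with period 6.
So t_{118} = t_{1 + ((118-1) mod 6)} = t_4 = 13.

13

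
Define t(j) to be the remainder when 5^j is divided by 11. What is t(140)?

1

Computing terms: t(1) = 5; t(2) = 3; t(3) = 4; t(4) = 9; t(5) = 1; t(6) = 5.
The sequence repeats with period 5.
(140 - 1) mod 5 = 4, so t(140) = t(5) = 1.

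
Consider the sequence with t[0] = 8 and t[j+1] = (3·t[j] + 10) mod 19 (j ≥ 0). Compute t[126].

8

We have t[0] = 8; t[1] = 15; t[2] = 17; t[3] = 4; t[4] = 3; t[5] = 0; t[6] = 10; t[7] = 2; t[8] = 16; t[9] = 1; t[10] = 13; t[11] = 11; t[12] = 5; t[13] = 6; t[14] = 9; t[15] = 18; t[16] = 7; t[17] = 12; t[18] = 8.
Since t[18] = t[0] = 8, the sequence is periodic with period 18.
So t[126] = t[0 + ((126-0) mod 18)] = t[0] = 8.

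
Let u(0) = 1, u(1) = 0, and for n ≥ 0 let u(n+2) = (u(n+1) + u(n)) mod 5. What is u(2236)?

Listing terms: u(0) = 1,  u(1) = 0,  u(2) = 1,  u(3) = 1,  u(4) = 2,  u(5) = 3,  u(6) = 0,  u(7) = 3,  u(8) = 3,  u(9) = 1,  u(10) = 4,  u(11) = 0,  u(12) = 4,  u(13) = 4,  u(14) = 3,  u(15) = 2,  u(16) = 0,  u(17) = 2,  u(18) = 2,  u(19) = 4,  u(20) = 1,  u(21) = 0.
Since (u(20), u(21)) = (u(0), u(1)) = (1, 0) (two consecutive terms determine the rest), the sequence is periodic with period 20.
So u(2236) = u(0 + ((2236-0) mod 20)) = u(16) = 0.

0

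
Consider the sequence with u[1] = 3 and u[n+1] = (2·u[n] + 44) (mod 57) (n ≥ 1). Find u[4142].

50

Computing terms: u[1] = 3,  u[2] = 50,  u[3] = 30,  u[4] = 47,  u[5] = 24,  u[6] = 35,  u[7] = 0,  u[8] = 44,  u[9] = 18,  u[10] = 23,  u[11] = 33,  u[12] = 53,  u[13] = 36,  u[14] = 2,  u[15] = 48,  u[16] = 26,  u[17] = 39,  u[18] = 8,  u[19] = 3.
The sequence repeats with period 18.
So u[4142] = u[1 + ((4142-1) mod 18)] = u[2] = 50.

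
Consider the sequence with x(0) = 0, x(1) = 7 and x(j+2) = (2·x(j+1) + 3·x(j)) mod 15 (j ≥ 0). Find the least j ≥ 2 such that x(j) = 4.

x(0) = 0, x(1) = 7, x(2) = 14, x(3) = 4, x(4) = 5, x(5) = 7, x(6) = 14.
Since (x(5), x(6)) = (x(1), x(2)) = (7, 14) (two consecutive terms determine the rest), the sequence is eventually periodic: after a pre-period of length 1 it cycles with period 4.
The value 4 first appears (with j ≥ 2) at x(3).

3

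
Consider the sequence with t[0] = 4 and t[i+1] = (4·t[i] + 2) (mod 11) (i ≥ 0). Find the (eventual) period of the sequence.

t[0] = 4, t[1] = 7, t[2] = 8, t[3] = 1, t[4] = 6, t[5] = 4.
Since t[5] = t[0] = 4, the sequence is periodic with period 5.

5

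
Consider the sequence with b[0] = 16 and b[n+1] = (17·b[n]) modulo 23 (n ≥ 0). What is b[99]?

7

Listing terms: b[0] = 16, b[1] = 19, b[2] = 1, b[3] = 17, b[4] = 13, b[5] = 14, b[6] = 8, b[7] = 21, b[8] = 12, b[9] = 20, b[10] = 18, b[11] = 7, b[12] = 4, b[13] = 22, b[14] = 6, b[15] = 10, b[16] = 9, b[17] = 15, b[18] = 2, b[19] = 11, b[20] = 3, b[21] = 5, b[22] = 16.
The sequence repeats with period 22.
So b[99] = b[0 + ((99-0) mod 22)] = b[11] = 7.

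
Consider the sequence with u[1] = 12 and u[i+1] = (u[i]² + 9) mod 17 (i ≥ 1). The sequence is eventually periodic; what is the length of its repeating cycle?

3

Listing terms: u[1] = 12, u[2] = 0, u[3] = 9, u[4] = 5, u[5] = 0.
Since u[5] = u[2] = 0, the sequence is eventually periodic: after a pre-period of length 1 it cycles with period 3.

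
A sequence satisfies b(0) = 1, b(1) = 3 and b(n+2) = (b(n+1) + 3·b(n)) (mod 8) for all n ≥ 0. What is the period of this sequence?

6

Computing terms: b(0) = 1,  b(1) = 3,  b(2) = 6,  b(3) = 7,  b(4) = 1,  b(5) = 6,  b(6) = 1,  b(7) = 3.
Since (b(6), b(7)) = (b(0), b(1)) = (1, 3) (two consecutive terms determine the rest), the sequence is periodic with period 6.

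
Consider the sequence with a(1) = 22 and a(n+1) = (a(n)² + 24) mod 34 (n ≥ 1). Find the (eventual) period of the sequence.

Listing terms: a(1) = 22,  a(2) = 32,  a(3) = 28,  a(4) = 26,  a(5) = 20,  a(6) = 16,  a(7) = 8,  a(8) = 20.
Since a(8) = a(5) = 20, the sequence is eventually periodic: after a pre-period of length 4 it cycles with period 3.

3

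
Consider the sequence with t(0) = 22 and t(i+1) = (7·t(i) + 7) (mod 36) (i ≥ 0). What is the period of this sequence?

t(0) = 22,  t(1) = 17,  t(2) = 18,  t(3) = 25,  t(4) = 2,  t(5) = 21,  t(6) = 10,  t(7) = 5,  t(8) = 6,  t(9) = 13,  t(10) = 26,  t(11) = 9,  t(12) = 34,  t(13) = 29,  t(14) = 30,  t(15) = 1,  t(16) = 14,  t(17) = 33,  t(18) = 22.
The sequence repeats with period 18.

18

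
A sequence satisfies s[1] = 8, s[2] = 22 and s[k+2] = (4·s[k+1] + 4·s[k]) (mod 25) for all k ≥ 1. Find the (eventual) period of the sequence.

15

We have s[1] = 8, s[2] = 22, s[3] = 20, s[4] = 18, s[5] = 2, s[6] = 5, s[7] = 3, s[8] = 7, s[9] = 15, s[10] = 13, s[11] = 12, s[12] = 0, s[13] = 23, s[14] = 17, s[15] = 10, s[16] = 8, s[17] = 22.
Since (s[16], s[17]) = (s[1], s[2]) = (8, 22) (two consecutive terms determine the rest), the sequence is periodic with period 15.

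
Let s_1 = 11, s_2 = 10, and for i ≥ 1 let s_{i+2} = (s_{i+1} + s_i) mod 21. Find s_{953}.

17

Computing terms: s_1 = 11; s_2 = 10; s_3 = 0; s_4 = 10; s_5 = 10; s_6 = 20; s_7 = 9; s_8 = 8; s_9 = 17; s_{10} = 4; s_{11} = 0; s_{12} = 4; s_{13} = 4; s_{14} = 8; s_{15} = 12; s_{16} = 20; s_{17} = 11; s_{18} = 10.
The sequence repeats with period 16.
So s_{953} = s_{1 + ((953-1) mod 16)} = s_9 = 17.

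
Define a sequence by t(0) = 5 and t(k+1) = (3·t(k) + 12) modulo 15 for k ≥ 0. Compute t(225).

t(0) = 5; t(1) = 12; t(2) = 3; t(3) = 6; t(4) = 0; t(5) = 12.
Since t(5) = t(1) = 12, the sequence is eventually periodic: after a pre-period of length 1 it cycles with period 4.
For k ≥ 1, t(k) depends only on (k - 1) mod 4. (225 - 1) mod 4 = 0, so t(225) = t(1) = 12.

12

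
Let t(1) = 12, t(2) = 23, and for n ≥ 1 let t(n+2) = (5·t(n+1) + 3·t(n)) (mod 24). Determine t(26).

23

We have t(1) = 12; t(2) = 23; t(3) = 7; t(4) = 8; t(5) = 13; t(6) = 17; t(7) = 4; t(8) = 23; t(9) = 7.
Since (t(8), t(9)) = (t(2), t(3)) = (23, 7) (two consecutive terms determine the rest), the sequence is eventually periodic: after a pre-period of length 1 it cycles with period 6.
For n ≥ 2, t(n) depends only on (n - 2) mod 6. (26 - 2) mod 6 = 0, so t(26) = t(2) = 23.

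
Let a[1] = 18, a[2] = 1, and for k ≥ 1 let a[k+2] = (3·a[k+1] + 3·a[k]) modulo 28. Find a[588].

1

a[1] = 18; a[2] = 1; a[3] = 1; a[4] = 6; a[5] = 21; a[6] = 25; a[7] = 26; a[8] = 13; a[9] = 5; a[10] = 26; a[11] = 9; a[12] = 21; a[13] = 6; a[14] = 25; a[15] = 9; a[16] = 18; a[17] = 25; a[18] = 17; a[19] = 14; a[20] = 9; a[21] = 13; a[22] = 10; a[23] = 13; a[24] = 13; a[25] = 22; a[26] = 21; a[27] = 17; a[28] = 2; a[29] = 1; a[30] = 9; a[31] = 2; a[32] = 5; a[33] = 21; a[34] = 22; a[35] = 17; a[36] = 5; a[37] = 10; a[38] = 17; a[39] = 25; a[40] = 14; a[41] = 5; a[42] = 1; a[43] = 18; a[44] = 1.
The sequence repeats with period 42.
So a[588] = a[1 + ((588-1) mod 42)] = a[42] = 1.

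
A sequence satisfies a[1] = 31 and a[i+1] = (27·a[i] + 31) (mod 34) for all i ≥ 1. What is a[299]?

5

Listing terms: a[1] = 31,  a[2] = 18,  a[3] = 7,  a[4] = 16,  a[5] = 21,  a[6] = 20,  a[7] = 27,  a[8] = 12,  a[9] = 15,  a[10] = 28,  a[11] = 5,  a[12] = 30,  a[13] = 25,  a[14] = 26,  a[15] = 19,  a[16] = 0,  a[17] = 31.
Since a[17] = a[1] = 31, the sequence is periodic with period 16.
(299 - 1) mod 16 = 10, so a[299] = a[11] = 5.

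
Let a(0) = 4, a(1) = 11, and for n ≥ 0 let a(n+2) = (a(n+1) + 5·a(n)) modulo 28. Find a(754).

5

Computing terms: a(0) = 4,  a(1) = 11,  a(2) = 3,  a(3) = 2,  a(4) = 17,  a(5) = 27,  a(6) = 0,  a(7) = 23,  a(8) = 23,  a(9) = 26,  a(10) = 1,  a(11) = 19,  a(12) = 24,  a(13) = 7,  a(14) = 15,  a(15) = 22,  a(16) = 13,  a(17) = 11,  a(18) = 20,  a(19) = 19,  a(20) = 7,  a(21) = 18,  a(22) = 25,  a(23) = 3,  a(24) = 16,  a(25) = 3,  a(26) = 27,  a(27) = 14,  a(28) = 9,  a(29) = 23,  a(30) = 12,  a(31) = 15,  a(32) = 19,  a(33) = 10,  a(34) = 21,  a(35) = 15,  a(36) = 8,  a(37) = 27,  a(38) = 11,  a(39) = 6,  a(40) = 5,  a(41) = 7,  a(42) = 4,  a(43) = 11.
Since (a(42), a(43)) = (a(0), a(1)) = (4, 11) (two consecutive terms determine the rest), the sequence is periodic with period 42.
So a(754) = a(0 + ((754-0) mod 42)) = a(40) = 5.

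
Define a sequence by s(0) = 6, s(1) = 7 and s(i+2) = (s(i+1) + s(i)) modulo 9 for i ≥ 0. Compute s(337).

7

Listing terms: s(0) = 6; s(1) = 7; s(2) = 4; s(3) = 2; s(4) = 6; s(5) = 8; s(6) = 5; s(7) = 4; s(8) = 0; s(9) = 4; s(10) = 4; s(11) = 8; s(12) = 3; s(13) = 2; s(14) = 5; s(15) = 7; s(16) = 3; s(17) = 1; s(18) = 4; s(19) = 5; s(20) = 0; s(21) = 5; s(22) = 5; s(23) = 1; s(24) = 6; s(25) = 7.
The sequence repeats with period 24.
(337 - 0) mod 24 = 1, so s(337) = s(1) = 7.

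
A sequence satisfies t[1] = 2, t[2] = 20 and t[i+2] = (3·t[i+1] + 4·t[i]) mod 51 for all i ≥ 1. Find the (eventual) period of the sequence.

We have t[1] = 2, t[2] = 20, t[3] = 17, t[4] = 29, t[5] = 2, t[6] = 20.
The sequence repeats with period 4.

4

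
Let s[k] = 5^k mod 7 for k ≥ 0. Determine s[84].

1

s[0] = 1,  s[1] = 5,  s[2] = 4,  s[3] = 6,  s[4] = 2,  s[5] = 3,  s[6] = 1.
The sequence repeats with period 6.
(84 - 0) mod 6 = 0, so s[84] = s[0] = 1.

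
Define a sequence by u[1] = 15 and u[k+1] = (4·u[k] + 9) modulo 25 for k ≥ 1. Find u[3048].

Listing terms: u[1] = 15, u[2] = 19, u[3] = 10, u[4] = 24, u[5] = 5, u[6] = 4, u[7] = 0, u[8] = 9, u[9] = 20, u[10] = 14, u[11] = 15.
The sequence repeats with period 10.
So u[3048] = u[1 + ((3048-1) mod 10)] = u[8] = 9.

9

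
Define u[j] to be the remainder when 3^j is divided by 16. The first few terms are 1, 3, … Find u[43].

We have u[0] = 1,  u[1] = 3,  u[2] = 9,  u[3] = 11,  u[4] = 1.
Since u[4] = u[0] = 1, the sequence is periodic with period 4.
So u[43] = u[0 + ((43-0) mod 4)] = u[3] = 11.

11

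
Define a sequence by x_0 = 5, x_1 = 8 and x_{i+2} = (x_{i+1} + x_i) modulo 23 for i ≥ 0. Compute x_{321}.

Computing terms: x_0 = 5; x_1 = 8; x_2 = 13; x_3 = 21; x_4 = 11; x_5 = 9; x_6 = 20; x_7 = 6; x_8 = 3; x_9 = 9; x_{10} = 12; x_{11} = 21; x_{12} = 10; x_{13} = 8; x_{14} = 18; x_{15} = 3; x_{16} = 21; x_{17} = 1; x_{18} = 22; x_{19} = 0; x_{20} = 22; x_{21} = 22; x_{22} = 21; x_{23} = 20; x_{24} = 18; x_{25} = 15; x_{26} = 10; x_{27} = 2; x_{28} = 12; x_{29} = 14; x_{30} = 3; x_{31} = 17; x_{32} = 20; x_{33} = 14; x_{34} = 11; x_{35} = 2; x_{36} = 13; x_{37} = 15; x_{38} = 5; x_{39} = 20; x_{40} = 2; x_{41} = 22; x_{42} = 1; x_{43} = 0; x_{44} = 1; x_{45} = 1; x_{46} = 2; x_{47} = 3; x_{48} = 5; x_{49} = 8.
Since (x_{48}, x_{49}) = (x_0, x_1) = (5, 8) (two consecutive terms determine the rest), the sequence is periodic with period 48.
(321 - 0) mod 48 = 33, so x_{321} = x_{33} = 14.

14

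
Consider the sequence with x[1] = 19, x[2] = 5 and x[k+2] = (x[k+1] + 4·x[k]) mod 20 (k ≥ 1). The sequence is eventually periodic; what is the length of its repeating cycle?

x[1] = 19,  x[2] = 5,  x[3] = 1,  x[4] = 1,  x[5] = 5,  x[6] = 9,  x[7] = 9,  x[8] = 5,  x[9] = 1.
Since (x[8], x[9]) = (x[2], x[3]) = (5, 1) (two consecutive terms determine the rest), the sequence is eventually periodic: after a pre-period of length 1 it cycles with period 6.

6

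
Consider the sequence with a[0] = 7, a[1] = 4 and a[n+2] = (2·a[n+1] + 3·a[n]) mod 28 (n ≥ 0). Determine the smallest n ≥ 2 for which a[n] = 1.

2

Listing terms: a[0] = 7,  a[1] = 4,  a[2] = 1,  a[3] = 14,  a[4] = 3,  a[5] = 20,  a[6] = 21,  a[7] = 18,  a[8] = 15,  a[9] = 0,  a[10] = 17,  a[11] = 6,  a[12] = 7,  a[13] = 4.
The sequence repeats with period 12.
The value 1 first appears (with n ≥ 2) at a[2].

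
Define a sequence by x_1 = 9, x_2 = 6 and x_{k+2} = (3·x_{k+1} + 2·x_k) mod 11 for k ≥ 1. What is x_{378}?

We have x_1 = 9,  x_2 = 6,  x_3 = 3,  x_4 = 10,  x_5 = 3,  x_6 = 7,  x_7 = 5,  x_8 = 7,  x_9 = 9,  x_{10} = 8,  x_{11} = 9,  x_{12} = 10,  x_{13} = 4,  x_{14} = 10,  x_{15} = 5,  x_{16} = 2,  x_{17} = 5,  x_{18} = 8,  x_{19} = 1,  x_{20} = 8,  x_{21} = 4,  x_{22} = 6,  x_{23} = 4,  x_{24} = 2,  x_{25} = 3,  x_{26} = 2,  x_{27} = 1,  x_{28} = 7,  x_{29} = 1,  x_{30} = 6,  x_{31} = 9,  x_{32} = 6.
The sequence repeats with period 30.
(378 - 1) mod 30 = 17, so x_{378} = x_{18} = 8.

8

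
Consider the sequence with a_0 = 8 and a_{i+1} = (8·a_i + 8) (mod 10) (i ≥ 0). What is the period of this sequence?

a_0 = 8, a_1 = 2, a_2 = 4, a_3 = 0, a_4 = 8.
Since a_4 = a_0 = 8, the sequence is periodic with period 4.

4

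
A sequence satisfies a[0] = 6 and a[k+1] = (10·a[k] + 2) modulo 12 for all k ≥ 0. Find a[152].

10

Listing terms: a[0] = 6,  a[1] = 2,  a[2] = 10,  a[3] = 6.
The sequence repeats with period 3.
So a[152] = a[0 + ((152-0) mod 3)] = a[2] = 10.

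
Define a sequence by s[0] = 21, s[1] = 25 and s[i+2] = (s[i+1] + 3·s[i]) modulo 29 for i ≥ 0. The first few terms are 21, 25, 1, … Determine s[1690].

Computing terms: s[0] = 21, s[1] = 25, s[2] = 1, s[3] = 18, s[4] = 21, s[5] = 17, s[6] = 22, s[7] = 15, s[8] = 23, s[9] = 10, s[10] = 21, s[11] = 22, s[12] = 27, s[13] = 6, s[14] = 0, s[15] = 18, s[16] = 18, s[17] = 14, s[18] = 10, s[19] = 23, s[20] = 24, s[21] = 6, s[22] = 20, s[23] = 9, s[24] = 11, s[25] = 9, s[26] = 13, s[27] = 11, s[28] = 21, s[29] = 25.
Since (s[28], s[29]) = (s[0], s[1]) = (21, 25) (two consecutive terms determine the rest), the sequence is periodic with period 28.
So s[1690] = s[0 + ((1690-0) mod 28)] = s[10] = 21.

21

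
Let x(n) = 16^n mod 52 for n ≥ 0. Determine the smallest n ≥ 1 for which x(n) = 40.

Listing terms: x(0) = 1, x(1) = 16, x(2) = 48, x(3) = 40, x(4) = 16.
Since x(4) = x(1) = 16, the sequence is eventually periodic: after a pre-period of length 1 it cycles with period 3.
The value 40 first appears (with n ≥ 1) at x(3).

3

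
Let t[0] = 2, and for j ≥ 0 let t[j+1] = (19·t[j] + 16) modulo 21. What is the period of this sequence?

6

t[0] = 2; t[1] = 12; t[2] = 13; t[3] = 11; t[4] = 15; t[5] = 7; t[6] = 2.
Since t[6] = t[0] = 2, the sequence is periodic with period 6.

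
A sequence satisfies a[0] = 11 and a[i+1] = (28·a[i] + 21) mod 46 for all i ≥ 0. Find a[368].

9

Computing terms: a[0] = 11; a[1] = 7; a[2] = 33; a[3] = 25; a[4] = 31; a[5] = 15; a[6] = 27; a[7] = 41; a[8] = 19; a[9] = 1; a[10] = 3; a[11] = 13; a[12] = 17; a[13] = 37; a[14] = 45; a[15] = 39; a[16] = 9; a[17] = 43; a[18] = 29; a[19] = 5; a[20] = 23; a[21] = 21; a[22] = 11.
Since a[22] = a[0] = 11, the sequence is periodic with period 22.
So a[368] = a[0 + ((368-0) mod 22)] = a[16] = 9.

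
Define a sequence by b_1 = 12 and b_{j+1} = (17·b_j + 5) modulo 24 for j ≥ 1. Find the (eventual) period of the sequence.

Listing terms: b_1 = 12,  b_2 = 17,  b_3 = 6,  b_4 = 11,  b_5 = 0,  b_6 = 5,  b_7 = 18,  b_8 = 23,  b_9 = 12.
Since b_9 = b_1 = 12, the sequence is periodic with period 8.

8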